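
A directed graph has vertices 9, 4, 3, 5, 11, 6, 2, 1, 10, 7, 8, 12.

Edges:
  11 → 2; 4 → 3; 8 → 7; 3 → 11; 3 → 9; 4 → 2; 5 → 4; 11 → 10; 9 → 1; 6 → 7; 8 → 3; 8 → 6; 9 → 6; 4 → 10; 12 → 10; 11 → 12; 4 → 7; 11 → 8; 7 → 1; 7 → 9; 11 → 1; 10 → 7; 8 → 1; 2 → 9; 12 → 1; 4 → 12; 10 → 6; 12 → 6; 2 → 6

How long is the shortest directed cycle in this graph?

3

For each vertex v, BFS finds the shortest path from v back to v.
The shortest such closed walk is 3 → 11 → 8 → 3, length 3.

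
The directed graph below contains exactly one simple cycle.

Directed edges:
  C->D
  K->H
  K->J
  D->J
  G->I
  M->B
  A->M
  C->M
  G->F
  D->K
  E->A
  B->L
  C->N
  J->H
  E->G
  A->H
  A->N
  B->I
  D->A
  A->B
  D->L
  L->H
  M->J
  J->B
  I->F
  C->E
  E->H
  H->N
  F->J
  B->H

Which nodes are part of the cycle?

B, F, I, J

DFS with gray/black marking from B:
B gray
  I gray
    F gray
      J gray
        J→B: B is gray → back edge
Back edge closes the cycle B → I → F → J → B; its vertices are {B, F, I, J}.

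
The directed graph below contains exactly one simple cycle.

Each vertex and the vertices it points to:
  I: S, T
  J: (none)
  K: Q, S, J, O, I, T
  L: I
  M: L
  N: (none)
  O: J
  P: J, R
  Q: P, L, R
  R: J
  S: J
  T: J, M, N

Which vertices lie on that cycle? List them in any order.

I, L, M, T

DFS with gray/black marking from I:
I gray
  S gray
    J gray
    J black
  S black
  T gray
    T→J: J black — skip
    M gray
      L gray
        L→I: I is gray → back edge
Back edge closes the cycle I → T → M → L → I; its vertices are {I, L, M, T}.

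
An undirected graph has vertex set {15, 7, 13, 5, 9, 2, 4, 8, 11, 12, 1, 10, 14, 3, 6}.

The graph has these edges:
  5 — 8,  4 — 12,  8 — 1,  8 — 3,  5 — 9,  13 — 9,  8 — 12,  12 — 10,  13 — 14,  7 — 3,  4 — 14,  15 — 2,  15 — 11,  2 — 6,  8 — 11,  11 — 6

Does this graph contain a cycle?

Yes

DFS, tracking each vertex's parent; an edge to a visited non-parent vertex closes a cycle.
Start from 10:
visit 10 (parent –)
  visit 12 (parent 10)
    visit 4 (parent 12)
      4–12: parent, skip
      visit 14 (parent 4)
        14–4: parent, skip
        visit 13 (parent 14)
          13–14: parent, skip
          visit 9 (parent 13)
            9–13: parent, skip
            visit 5 (parent 9)
              visit 8 (parent 5)
                visit 1 (parent 8)
                  1–8: parent, skip
                visit 11 (parent 8)
                  visit 6 (parent 11)
                    visit 2 (parent 6)
                      visit 15 (parent 2)
                        15–2: parent, skip
                        15–11: 11 visited and ≠ parent → cycle
Cycle: 11 – 6 – 2 – 15 – 11.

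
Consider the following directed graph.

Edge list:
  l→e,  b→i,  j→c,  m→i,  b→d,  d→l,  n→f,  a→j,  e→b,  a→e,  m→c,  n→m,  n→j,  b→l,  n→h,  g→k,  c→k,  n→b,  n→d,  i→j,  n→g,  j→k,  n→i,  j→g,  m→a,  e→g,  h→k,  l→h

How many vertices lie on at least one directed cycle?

A vertex is on a directed cycle iff it belongs to a strongly connected component of size ≥ 2 (or has a self-loop).
The vertices on cycles are {b, d, e, l} — 4 in total.

4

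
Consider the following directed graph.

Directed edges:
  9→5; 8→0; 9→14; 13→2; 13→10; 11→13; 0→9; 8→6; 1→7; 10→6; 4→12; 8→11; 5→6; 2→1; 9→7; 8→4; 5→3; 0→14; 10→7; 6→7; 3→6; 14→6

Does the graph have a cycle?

DFS with white/gray/black marking, starting from 6:
6 gray
  7 gray
  7 black
6 black
0 gray
  9 gray
    9→7: 7 black — skip
    14 gray
      14→6: 6 black — skip
    14 black
    5 gray
      5→6: 6 black — skip
      3 gray
        3→6: 6 black — skip
      3 black
    5 black
  9 black
  0→14: 14 black — skip
0 black
1 gray
  1→7: 7 black — skip
1 black
2 gray
  2→1: 1 black — skip
2 black
4 gray
  12 gray
  12 black
4 black
8 gray
  8→0: 0 black — skip
  11 gray
    13 gray
      13→2: 2 black — skip
      10 gray
        10→7: 7 black — skip
        10→6: 6 black — skip
      10 black
    13 black
  11 black
  8→4: 4 black — skip
  8→6: 6 black — skip
8 black
Every edge goes to a white or black vertex — no back edge, so the graph is acyclic.

No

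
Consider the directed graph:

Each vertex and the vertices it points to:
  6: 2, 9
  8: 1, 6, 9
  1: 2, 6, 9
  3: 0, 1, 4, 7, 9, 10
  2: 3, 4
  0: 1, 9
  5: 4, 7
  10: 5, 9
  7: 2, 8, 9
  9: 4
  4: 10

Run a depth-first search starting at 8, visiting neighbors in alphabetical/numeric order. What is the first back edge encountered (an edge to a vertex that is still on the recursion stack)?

0->1

DFS from 8 (visiting neighbors in alphabetical/numeric order); mark gray on enter, black on exit:
8 gray
  1 gray
    2 gray
      3 gray
        0 gray
          0→1: 1 is gray → back edge
First back edge: 0 → 1.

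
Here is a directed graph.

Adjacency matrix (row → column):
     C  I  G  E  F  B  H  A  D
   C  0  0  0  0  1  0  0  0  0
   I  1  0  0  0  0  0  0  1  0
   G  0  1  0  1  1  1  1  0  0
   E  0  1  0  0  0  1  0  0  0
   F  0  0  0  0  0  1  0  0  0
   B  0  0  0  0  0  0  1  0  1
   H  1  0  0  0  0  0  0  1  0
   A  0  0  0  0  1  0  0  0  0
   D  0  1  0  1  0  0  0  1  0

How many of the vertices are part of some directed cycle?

8

A vertex is on a directed cycle iff it belongs to a strongly connected component of size ≥ 2 (or has a self-loop).
The vertices on cycles are {A, B, C, D, E, F, H, I} — 8 in total.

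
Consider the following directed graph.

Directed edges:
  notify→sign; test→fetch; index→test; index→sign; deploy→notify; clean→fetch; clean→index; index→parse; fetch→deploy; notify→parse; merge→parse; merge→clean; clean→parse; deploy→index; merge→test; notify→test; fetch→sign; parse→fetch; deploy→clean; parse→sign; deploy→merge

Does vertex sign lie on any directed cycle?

sign lies on a cycle iff there is a path from sign back to itself.
Exploring from sign, it never reaches itself; equivalently, its strongly connected component is a singleton.

No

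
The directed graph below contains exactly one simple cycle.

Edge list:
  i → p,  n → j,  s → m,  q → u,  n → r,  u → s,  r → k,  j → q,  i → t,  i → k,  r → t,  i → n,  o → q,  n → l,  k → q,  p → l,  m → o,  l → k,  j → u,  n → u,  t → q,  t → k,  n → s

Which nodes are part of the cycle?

DFS with gray/black marking from s:
s gray
  m gray
    o gray
      q gray
        u gray
          u→s: s is gray → back edge
Back edge closes the cycle s → m → o → q → u → s; its vertices are {m, o, q, s, u}.

m, o, q, s, u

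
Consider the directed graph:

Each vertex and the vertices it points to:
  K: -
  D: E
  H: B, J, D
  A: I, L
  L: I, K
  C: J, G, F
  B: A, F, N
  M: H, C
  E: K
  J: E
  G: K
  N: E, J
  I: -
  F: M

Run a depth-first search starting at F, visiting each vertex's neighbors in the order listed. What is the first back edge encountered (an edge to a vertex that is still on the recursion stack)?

B→F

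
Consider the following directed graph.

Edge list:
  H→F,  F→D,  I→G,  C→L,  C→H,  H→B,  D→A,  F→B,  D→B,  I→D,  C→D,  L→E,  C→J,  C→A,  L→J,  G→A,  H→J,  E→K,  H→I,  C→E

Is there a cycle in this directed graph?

No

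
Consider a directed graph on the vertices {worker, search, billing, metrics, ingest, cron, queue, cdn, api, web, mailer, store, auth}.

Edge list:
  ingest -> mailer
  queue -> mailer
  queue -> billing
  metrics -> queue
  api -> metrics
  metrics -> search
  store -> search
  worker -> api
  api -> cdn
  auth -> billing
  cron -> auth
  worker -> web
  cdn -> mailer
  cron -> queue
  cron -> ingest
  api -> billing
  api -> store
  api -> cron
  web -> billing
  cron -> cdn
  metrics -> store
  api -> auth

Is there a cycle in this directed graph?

DFS with white/gray/black marking, starting from billing:
billing gray
billing black
worker gray
  web gray
    web→billing: billing black — skip
  web black
  api gray
    metrics gray
      queue gray
        queue→billing: billing black — skip
        mailer gray
        mailer black
      queue black
      search gray
      search black
      store gray
        store→search: search black — skip
      store black
    metrics black
    cron gray
      cdn gray
        cdn→mailer: mailer black — skip
      cdn black
      auth gray
        auth→billing: billing black — skip
      auth black
      cron→queue: queue black — skip
      ingest gray
        ingest→mailer: mailer black — skip
      ingest black
    cron black
    api→cdn: cdn black — skip
    api→auth: auth black — skip
    api→store: store black — skip
    api→billing: billing black — skip
  api black
worker black
Every edge goes to a white or black vertex — no back edge, so the graph is acyclic.

No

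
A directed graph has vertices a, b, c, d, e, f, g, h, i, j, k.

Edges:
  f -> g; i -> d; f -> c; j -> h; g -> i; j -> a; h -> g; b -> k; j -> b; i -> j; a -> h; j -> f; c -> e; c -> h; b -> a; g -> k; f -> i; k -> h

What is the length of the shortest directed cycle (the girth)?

For each vertex v, BFS finds the shortest path from v back to v.
The shortest such closed walk is f → i → j → f, length 3.

3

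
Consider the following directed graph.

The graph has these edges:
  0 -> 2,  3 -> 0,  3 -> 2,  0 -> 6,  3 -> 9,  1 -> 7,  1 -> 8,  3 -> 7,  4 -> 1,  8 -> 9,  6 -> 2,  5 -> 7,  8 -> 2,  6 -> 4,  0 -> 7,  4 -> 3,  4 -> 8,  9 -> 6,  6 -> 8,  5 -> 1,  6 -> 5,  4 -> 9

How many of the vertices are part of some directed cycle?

8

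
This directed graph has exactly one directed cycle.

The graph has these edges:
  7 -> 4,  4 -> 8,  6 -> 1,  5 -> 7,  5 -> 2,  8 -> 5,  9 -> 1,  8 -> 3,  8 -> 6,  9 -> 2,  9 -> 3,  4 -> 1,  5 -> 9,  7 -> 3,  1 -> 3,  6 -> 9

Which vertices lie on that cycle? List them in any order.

DFS with gray/black marking from 8:
8 gray
  5 gray
    7 gray
      3 gray
      3 black
      4 gray
        4→8: 8 is gray → back edge
Back edge closes the cycle 8 → 5 → 7 → 4 → 8; its vertices are {4, 5, 7, 8}.

4, 5, 7, 8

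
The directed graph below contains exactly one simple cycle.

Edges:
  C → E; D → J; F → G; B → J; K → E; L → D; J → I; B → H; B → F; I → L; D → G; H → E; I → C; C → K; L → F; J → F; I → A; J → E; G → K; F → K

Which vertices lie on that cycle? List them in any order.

D, I, J, L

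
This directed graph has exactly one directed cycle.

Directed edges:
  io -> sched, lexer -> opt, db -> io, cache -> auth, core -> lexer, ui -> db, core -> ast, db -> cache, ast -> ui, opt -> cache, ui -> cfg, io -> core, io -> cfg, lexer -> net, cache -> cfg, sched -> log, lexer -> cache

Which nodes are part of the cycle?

db, io, ui, ast, core

DFS with gray/black marking from core:
core gray
  ast gray
    ui gray
      db gray
        cache gray
          cfg gray
          cfg black
          auth gray
          auth black
        cache black
        io gray
          io→cfg: cfg black — skip
          sched gray
            log gray
            log black
          sched black
          io→core: core is gray → back edge
Back edge closes the cycle core → ast → ui → db → io → core; its vertices are {db, io, ui, ast, core}.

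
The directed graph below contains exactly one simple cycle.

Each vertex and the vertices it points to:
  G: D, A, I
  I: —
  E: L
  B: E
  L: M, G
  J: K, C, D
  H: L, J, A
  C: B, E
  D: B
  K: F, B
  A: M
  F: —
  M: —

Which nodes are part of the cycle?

B, D, E, G, L

DFS with gray/black marking from L:
L gray
  M gray
  M black
  G gray
    D gray
      B gray
        E gray
          E→L: L is gray → back edge
Back edge closes the cycle L → G → D → B → E → L; its vertices are {B, D, E, G, L}.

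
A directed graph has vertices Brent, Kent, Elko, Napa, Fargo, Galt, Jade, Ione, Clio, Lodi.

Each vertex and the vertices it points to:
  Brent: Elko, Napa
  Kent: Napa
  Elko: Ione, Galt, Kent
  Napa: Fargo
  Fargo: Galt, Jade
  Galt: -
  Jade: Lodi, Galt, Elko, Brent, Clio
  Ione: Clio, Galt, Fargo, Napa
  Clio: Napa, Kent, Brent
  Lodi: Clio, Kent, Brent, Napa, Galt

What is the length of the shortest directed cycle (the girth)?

For each vertex v, BFS finds the shortest path from v back to v.
The shortest such closed walk is Ione → Clio → Brent → Elko → Ione, length 4.

4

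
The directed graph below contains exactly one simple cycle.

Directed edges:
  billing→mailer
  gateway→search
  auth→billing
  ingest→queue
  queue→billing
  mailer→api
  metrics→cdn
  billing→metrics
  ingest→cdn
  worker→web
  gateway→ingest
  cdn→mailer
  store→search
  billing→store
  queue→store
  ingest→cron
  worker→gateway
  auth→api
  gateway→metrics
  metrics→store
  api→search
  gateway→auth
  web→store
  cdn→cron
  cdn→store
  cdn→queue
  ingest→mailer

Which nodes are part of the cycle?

DFS with gray/black marking from metrics:
metrics gray
  cdn gray
    cron gray
    cron black
    queue gray
      billing gray
        mailer gray
          api gray
            search gray
            search black
          api black
        mailer black
        billing→metrics: metrics is gray → back edge
Back edge closes the cycle metrics → cdn → queue → billing → metrics; its vertices are {cdn, queue, billing, metrics}.

cdn, queue, billing, metrics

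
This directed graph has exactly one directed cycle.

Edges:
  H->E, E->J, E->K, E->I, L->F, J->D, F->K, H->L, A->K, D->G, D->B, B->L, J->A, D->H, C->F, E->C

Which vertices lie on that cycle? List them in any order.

DFS with gray/black marking from E:
E gray
  C gray
    F gray
      K gray
      K black
    F black
  C black
  E→K: K black — skip
  J gray
    A gray
      A→K: K black — skip
    A black
    D gray
      B gray
        L gray
          L→F: F black — skip
        L black
      B black
      H gray
        H→E: E is gray → back edge
Back edge closes the cycle E → J → D → H → E; its vertices are {D, E, H, J}.

D, E, H, J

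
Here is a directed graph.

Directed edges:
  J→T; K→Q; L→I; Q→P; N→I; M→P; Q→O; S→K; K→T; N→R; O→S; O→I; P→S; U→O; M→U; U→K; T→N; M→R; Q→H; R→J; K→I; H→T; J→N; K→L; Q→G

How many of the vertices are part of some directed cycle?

9

A vertex is on a directed cycle iff it belongs to a strongly connected component of size ≥ 2 (or has a self-loop).
The vertices on cycles are {J, K, N, O, P, Q, R, S, T} — 9 in total.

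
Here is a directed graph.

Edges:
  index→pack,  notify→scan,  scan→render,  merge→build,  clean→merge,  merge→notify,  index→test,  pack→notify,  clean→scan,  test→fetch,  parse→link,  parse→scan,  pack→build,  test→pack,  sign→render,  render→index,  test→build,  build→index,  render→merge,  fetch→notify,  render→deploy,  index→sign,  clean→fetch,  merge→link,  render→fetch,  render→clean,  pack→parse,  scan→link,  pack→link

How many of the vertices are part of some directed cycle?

12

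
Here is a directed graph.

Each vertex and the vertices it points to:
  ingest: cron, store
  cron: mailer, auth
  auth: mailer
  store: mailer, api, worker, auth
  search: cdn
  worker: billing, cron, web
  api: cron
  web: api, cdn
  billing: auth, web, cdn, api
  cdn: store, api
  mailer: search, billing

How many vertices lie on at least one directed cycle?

10

A vertex is on a directed cycle iff it belongs to a strongly connected component of size ≥ 2 (or has a self-loop).
The vertices on cycles are {api, cdn, web, auth, cron, store, mailer, search, worker, billing} — 10 in total.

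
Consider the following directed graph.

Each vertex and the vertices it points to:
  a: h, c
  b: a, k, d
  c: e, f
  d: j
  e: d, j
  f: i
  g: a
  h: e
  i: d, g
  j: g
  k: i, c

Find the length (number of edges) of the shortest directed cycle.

For each vertex v, BFS finds the shortest path from v back to v.
The shortest such closed walk is c → e → j → g → a → c, length 5.

5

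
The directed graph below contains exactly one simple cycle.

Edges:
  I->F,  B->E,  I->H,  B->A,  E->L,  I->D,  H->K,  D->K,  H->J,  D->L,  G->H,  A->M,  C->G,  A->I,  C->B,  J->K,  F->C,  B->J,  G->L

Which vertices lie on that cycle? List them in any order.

DFS with gray/black marking from B:
B gray
  E gray
    L gray
    L black
  E black
  A gray
    M gray
    M black
    I gray
      F gray
        C gray
          C→B: B is gray → back edge
Back edge closes the cycle B → A → I → F → C → B; its vertices are {A, B, C, F, I}.

A, B, C, F, I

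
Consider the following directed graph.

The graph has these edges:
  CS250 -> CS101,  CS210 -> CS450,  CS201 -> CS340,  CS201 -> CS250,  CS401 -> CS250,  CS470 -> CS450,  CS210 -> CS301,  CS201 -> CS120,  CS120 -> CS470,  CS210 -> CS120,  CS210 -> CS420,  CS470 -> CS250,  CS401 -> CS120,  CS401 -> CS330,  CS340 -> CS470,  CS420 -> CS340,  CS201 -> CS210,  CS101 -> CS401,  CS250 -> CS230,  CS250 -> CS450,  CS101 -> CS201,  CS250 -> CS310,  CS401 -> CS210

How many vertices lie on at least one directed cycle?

9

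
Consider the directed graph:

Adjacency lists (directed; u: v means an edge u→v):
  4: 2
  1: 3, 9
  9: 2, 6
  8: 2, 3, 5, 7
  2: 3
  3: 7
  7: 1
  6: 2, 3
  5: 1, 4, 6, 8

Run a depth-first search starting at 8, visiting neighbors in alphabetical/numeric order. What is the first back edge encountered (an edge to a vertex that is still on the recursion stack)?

DFS from 8 (visiting neighbors in alphabetical/numeric order); mark gray on enter, black on exit:
8 gray
  2 gray
    3 gray
      7 gray
        1 gray
          1→3: 3 is gray → back edge
First back edge: 1 → 3.

1→3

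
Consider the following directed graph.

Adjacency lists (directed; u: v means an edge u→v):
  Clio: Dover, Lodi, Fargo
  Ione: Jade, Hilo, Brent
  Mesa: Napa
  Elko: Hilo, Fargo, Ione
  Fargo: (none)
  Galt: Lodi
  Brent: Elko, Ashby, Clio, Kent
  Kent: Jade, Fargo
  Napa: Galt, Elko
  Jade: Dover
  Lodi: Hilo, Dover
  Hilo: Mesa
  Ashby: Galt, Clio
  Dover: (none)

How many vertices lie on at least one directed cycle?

10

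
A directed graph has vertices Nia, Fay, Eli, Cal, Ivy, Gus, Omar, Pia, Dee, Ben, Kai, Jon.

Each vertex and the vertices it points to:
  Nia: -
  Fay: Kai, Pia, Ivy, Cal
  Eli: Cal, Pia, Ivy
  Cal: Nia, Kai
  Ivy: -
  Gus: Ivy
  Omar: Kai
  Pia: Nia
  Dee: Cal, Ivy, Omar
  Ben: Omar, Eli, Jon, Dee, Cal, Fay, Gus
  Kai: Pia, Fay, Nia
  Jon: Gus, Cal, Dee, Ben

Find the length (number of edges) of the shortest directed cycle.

2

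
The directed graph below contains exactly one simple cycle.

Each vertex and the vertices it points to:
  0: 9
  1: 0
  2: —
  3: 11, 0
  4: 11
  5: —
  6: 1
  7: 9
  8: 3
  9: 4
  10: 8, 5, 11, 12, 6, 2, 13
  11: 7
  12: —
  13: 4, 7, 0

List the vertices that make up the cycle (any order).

4, 7, 9, 11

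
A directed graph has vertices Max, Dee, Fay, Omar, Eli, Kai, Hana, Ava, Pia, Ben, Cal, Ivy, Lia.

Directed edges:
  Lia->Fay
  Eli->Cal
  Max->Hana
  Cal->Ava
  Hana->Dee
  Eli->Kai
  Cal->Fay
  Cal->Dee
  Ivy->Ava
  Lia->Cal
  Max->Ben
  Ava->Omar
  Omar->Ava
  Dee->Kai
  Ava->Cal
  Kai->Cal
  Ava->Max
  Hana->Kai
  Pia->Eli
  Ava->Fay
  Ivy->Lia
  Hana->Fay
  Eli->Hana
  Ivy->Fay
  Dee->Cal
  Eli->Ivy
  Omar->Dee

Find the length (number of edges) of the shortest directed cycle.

2

For each vertex v, BFS finds the shortest path from v back to v.
The shortest such closed walk is Ava → Omar → Ava, length 2.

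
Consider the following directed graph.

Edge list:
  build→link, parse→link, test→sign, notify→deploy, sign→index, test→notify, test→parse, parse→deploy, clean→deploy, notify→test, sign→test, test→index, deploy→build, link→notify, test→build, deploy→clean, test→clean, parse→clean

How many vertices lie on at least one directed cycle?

8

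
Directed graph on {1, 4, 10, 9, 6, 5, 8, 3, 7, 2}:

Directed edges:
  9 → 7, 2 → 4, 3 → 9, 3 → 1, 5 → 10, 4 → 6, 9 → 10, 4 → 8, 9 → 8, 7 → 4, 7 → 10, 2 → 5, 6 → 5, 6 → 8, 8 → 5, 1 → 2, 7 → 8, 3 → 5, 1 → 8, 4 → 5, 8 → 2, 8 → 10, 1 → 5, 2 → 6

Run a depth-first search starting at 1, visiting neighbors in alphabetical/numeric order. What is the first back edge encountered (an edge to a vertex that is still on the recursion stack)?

8->2

DFS from 1 (visiting neighbors in alphabetical/numeric order); mark gray on enter, black on exit:
1 gray
  2 gray
    4 gray
      5 gray
        10 gray
        10 black
      5 black
      6 gray
        6→5: 5 black — skip
        8 gray
          8→2: 2 is gray → back edge
First back edge: 8 → 2.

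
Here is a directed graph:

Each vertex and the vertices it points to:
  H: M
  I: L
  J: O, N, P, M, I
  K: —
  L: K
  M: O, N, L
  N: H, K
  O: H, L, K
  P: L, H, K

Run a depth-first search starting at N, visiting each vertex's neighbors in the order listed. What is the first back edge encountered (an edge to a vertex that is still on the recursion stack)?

O->H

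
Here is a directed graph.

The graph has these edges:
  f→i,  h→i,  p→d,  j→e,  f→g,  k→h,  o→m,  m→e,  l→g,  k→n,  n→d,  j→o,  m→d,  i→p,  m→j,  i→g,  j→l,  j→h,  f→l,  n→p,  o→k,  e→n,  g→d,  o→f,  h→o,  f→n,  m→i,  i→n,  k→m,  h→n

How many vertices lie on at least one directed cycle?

A vertex is on a directed cycle iff it belongs to a strongly connected component of size ≥ 2 (or has a self-loop).
The vertices on cycles are {h, j, k, m, o} — 5 in total.

5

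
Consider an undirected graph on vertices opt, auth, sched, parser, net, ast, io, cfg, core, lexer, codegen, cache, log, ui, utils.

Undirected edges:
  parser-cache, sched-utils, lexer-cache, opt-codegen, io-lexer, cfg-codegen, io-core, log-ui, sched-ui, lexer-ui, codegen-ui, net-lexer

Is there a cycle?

No

DFS, tracking each vertex's parent; an edge to a visited non-parent vertex closes a cycle.
Start from ui:
visit ui (parent –)
  visit codegen (parent ui)
    visit opt (parent codegen)
      opt–codegen: parent, skip
    visit cfg (parent codegen)
      cfg–codegen: parent, skip
    codegen–ui: parent, skip
  visit lexer (parent ui)
    visit net (parent lexer)
      net–lexer: parent, skip
    visit cache (parent lexer)
      cache–lexer: parent, skip
      visit parser (parent cache)
        parser–cache: parent, skip
    visit io (parent lexer)
      io–lexer: parent, skip
      visit core (parent io)
        core–io: parent, skip
    lexer–ui: parent, skip
  visit log (parent ui)
    log–ui: parent, skip
  visit sched (parent ui)
    sched–ui: parent, skip
    visit utils (parent sched)
      utils–sched: parent, skip
visit auth (parent –)
visit ast (parent –)
No non-parent visited neighbor found — the graph is a forest.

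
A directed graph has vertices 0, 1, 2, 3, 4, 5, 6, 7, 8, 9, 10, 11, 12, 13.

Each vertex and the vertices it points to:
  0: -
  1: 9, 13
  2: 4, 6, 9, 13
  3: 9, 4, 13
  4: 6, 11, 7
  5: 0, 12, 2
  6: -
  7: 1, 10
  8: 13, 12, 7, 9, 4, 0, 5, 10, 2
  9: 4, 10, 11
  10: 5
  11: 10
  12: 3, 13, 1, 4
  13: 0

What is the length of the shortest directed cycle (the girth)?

For each vertex v, BFS finds the shortest path from v back to v.
The shortest such closed walk is 7 → 1 → 9 → 4 → 7, length 4.

4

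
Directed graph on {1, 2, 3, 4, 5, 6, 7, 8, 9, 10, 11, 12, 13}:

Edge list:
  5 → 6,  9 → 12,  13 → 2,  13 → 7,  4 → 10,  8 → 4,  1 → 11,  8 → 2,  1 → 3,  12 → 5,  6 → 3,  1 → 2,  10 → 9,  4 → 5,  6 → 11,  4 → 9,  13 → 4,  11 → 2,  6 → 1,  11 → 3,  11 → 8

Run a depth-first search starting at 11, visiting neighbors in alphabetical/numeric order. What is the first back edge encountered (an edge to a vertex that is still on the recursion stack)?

DFS from 11 (visiting neighbors in alphabetical/numeric order); mark gray on enter, black on exit:
11 gray
  2 gray
  2 black
  3 gray
  3 black
  8 gray
    8→2: 2 black — skip
    4 gray
      5 gray
        6 gray
          1 gray
            1→2: 2 black — skip
            1→3: 3 black — skip
            1→11: 11 is gray → back edge
First back edge: 1 → 11.

1->11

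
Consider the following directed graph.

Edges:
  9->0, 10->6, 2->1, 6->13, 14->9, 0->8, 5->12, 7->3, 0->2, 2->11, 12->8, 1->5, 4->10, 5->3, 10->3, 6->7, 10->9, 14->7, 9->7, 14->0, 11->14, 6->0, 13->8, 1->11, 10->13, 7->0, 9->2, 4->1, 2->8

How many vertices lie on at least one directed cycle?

A vertex is on a directed cycle iff it belongs to a strongly connected component of size ≥ 2 (or has a self-loop).
The vertices on cycles are {0, 1, 2, 7, 9, 11, 14} — 7 in total.

7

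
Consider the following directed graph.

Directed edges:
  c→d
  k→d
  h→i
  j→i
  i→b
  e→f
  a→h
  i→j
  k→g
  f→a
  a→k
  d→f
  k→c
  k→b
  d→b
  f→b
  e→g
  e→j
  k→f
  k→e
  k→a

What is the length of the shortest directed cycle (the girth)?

2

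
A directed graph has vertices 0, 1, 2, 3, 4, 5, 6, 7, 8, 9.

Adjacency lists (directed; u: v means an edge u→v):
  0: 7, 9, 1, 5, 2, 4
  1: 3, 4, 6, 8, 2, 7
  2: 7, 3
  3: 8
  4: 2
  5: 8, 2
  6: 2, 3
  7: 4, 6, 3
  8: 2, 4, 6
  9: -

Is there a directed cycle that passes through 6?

Yes

6 is on a cycle iff 6 can reach itself via ≥1 edge.
6 → 2 → 7 → 6 — yes.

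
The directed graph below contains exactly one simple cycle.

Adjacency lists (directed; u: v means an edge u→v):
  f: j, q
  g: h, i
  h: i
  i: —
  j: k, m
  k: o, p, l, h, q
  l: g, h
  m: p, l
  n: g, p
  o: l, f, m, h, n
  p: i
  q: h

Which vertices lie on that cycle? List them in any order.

DFS with gray/black marking from o:
o gray
  l gray
    g gray
      h gray
        i gray
        i black
      h black
      g→i: i black — skip
    g black
    l→h: h black — skip
  l black
  f gray
    j gray
      k gray
        k→o: o is gray → back edge
Back edge closes the cycle o → f → j → k → o; its vertices are {f, j, k, o}.

f, j, k, o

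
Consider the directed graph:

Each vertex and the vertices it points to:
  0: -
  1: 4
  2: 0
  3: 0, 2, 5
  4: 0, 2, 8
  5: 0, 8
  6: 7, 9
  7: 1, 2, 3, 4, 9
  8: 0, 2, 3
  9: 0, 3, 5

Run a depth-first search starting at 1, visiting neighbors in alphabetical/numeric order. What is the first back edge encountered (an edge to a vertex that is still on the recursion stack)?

DFS from 1 (visiting neighbors in alphabetical/numeric order); mark gray on enter, black on exit:
1 gray
  4 gray
    0 gray
    0 black
    2 gray
      2→0: 0 black — skip
    2 black
    8 gray
      8→0: 0 black — skip
      8→2: 2 black — skip
      3 gray
        3→0: 0 black — skip
        3→2: 2 black — skip
        5 gray
          5→0: 0 black — skip
          5→8: 8 is gray → back edge
First back edge: 5 → 8.

5→8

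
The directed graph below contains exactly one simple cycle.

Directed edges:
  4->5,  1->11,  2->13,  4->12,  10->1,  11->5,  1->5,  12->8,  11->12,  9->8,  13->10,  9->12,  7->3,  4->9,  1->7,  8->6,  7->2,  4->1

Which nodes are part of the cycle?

1, 2, 7, 10, 13

DFS with gray/black marking from 1:
1 gray
  11 gray
    12 gray
      8 gray
        6 gray
        6 black
      8 black
    12 black
    5 gray
    5 black
  11 black
  7 gray
    3 gray
    3 black
    2 gray
      13 gray
        10 gray
          10→1: 1 is gray → back edge
Back edge closes the cycle 1 → 7 → 2 → 13 → 10 → 1; its vertices are {1, 2, 7, 10, 13}.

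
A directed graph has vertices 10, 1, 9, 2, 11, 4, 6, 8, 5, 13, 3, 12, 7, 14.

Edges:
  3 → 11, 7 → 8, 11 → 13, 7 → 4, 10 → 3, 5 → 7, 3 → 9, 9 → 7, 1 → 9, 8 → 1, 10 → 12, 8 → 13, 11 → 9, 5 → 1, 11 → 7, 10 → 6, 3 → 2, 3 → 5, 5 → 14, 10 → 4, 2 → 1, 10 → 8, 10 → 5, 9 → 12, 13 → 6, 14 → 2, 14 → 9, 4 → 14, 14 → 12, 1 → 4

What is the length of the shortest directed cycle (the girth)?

4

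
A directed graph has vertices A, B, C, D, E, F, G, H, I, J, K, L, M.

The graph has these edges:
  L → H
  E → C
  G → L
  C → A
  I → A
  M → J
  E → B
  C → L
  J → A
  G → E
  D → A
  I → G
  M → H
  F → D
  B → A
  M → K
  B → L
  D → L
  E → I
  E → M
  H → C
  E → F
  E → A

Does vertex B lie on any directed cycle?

No

B lies on a cycle iff there is a path from B back to itself.
Exploring from B, it never reaches itself; equivalently, its strongly connected component is a singleton.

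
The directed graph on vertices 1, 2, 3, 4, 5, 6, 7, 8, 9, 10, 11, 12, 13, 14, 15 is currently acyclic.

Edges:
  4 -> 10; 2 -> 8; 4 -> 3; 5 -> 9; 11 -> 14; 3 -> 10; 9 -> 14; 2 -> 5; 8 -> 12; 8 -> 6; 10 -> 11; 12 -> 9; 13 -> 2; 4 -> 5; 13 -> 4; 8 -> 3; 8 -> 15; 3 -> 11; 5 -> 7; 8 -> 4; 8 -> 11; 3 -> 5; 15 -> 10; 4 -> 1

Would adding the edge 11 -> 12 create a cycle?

No

Adding 11→12 creates a cycle iff 12 can already reach 11.
Explore from 12: no path reaches 11. The graph stays acyclic.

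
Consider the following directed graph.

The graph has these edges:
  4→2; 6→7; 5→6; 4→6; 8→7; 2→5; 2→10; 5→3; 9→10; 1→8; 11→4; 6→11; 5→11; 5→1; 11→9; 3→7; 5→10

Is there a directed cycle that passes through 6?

Yes

6 is on a cycle iff 6 can reach itself via ≥1 edge.
6 → 11 → 4 → 6 — yes.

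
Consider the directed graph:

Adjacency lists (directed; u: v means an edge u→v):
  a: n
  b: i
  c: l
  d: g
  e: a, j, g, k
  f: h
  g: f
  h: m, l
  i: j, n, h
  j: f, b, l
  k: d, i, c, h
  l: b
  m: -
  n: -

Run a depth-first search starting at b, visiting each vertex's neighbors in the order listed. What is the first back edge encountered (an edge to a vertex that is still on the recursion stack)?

l→b

DFS from b (visiting each vertex's neighbors in the order listed); mark gray on enter, black on exit:
b gray
  i gray
    j gray
      f gray
        h gray
          m gray
          m black
          l gray
            l→b: b is gray → back edge
First back edge: l → b.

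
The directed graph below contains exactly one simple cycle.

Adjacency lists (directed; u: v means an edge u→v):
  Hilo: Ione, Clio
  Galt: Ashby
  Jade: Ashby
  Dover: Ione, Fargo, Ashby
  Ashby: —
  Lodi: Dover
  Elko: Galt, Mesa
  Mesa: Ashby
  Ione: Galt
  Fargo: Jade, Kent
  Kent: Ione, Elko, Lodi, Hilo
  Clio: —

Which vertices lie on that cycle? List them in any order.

Kent, Lodi, Dover, Fargo

DFS with gray/black marking from Fargo:
Fargo gray
  Jade gray
    Ashby gray
    Ashby black
  Jade black
  Kent gray
    Ione gray
      Galt gray
        Galt→Ashby: Ashby black — skip
      Galt black
    Ione black
    Elko gray
      Elko→Galt: Galt black — skip
      Mesa gray
        Mesa→Ashby: Ashby black — skip
      Mesa black
    Elko black
    Lodi gray
      Dover gray
        Dover→Ione: Ione black — skip
        Dover→Fargo: Fargo is gray → back edge
Back edge closes the cycle Fargo → Kent → Lodi → Dover → Fargo; its vertices are {Kent, Lodi, Dover, Fargo}.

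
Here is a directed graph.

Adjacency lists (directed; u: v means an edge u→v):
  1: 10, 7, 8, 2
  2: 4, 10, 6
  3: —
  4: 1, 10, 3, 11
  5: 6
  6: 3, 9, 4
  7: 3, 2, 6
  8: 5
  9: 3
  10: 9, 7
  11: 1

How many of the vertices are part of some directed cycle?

9

A vertex is on a directed cycle iff it belongs to a strongly connected component of size ≥ 2 (or has a self-loop).
The vertices on cycles are {1, 2, 4, 5, 6, 7, 8, 10, 11} — 9 in total.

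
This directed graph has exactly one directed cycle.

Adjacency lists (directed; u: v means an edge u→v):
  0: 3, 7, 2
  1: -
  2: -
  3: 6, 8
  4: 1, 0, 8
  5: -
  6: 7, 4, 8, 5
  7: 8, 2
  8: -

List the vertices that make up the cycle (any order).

0, 3, 4, 6

DFS with gray/black marking from 6:
6 gray
  7 gray
    8 gray
    8 black
    2 gray
    2 black
  7 black
  4 gray
    1 gray
    1 black
    0 gray
      3 gray
        3→6: 6 is gray → back edge
Back edge closes the cycle 6 → 4 → 0 → 3 → 6; its vertices are {0, 3, 4, 6}.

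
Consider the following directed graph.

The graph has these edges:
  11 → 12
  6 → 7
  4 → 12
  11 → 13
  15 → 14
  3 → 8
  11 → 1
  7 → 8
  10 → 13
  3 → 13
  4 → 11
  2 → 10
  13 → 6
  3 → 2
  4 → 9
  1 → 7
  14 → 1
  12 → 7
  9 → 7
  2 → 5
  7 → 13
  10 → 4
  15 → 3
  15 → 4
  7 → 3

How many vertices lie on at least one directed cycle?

11

A vertex is on a directed cycle iff it belongs to a strongly connected component of size ≥ 2 (or has a self-loop).
The vertices on cycles are {1, 2, 3, 4, 6, 7, 9, 10, 11, 12, 13} — 11 in total.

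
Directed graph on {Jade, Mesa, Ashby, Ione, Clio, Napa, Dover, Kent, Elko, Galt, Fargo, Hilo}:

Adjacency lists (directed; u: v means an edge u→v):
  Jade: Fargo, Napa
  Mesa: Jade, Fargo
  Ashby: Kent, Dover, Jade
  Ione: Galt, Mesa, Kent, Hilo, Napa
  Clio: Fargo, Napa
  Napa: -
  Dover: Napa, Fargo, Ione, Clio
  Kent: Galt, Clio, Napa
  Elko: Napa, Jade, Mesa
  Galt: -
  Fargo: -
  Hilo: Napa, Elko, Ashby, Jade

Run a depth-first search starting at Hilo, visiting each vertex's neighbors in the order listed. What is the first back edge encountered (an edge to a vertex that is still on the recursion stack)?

Ione->Hilo

DFS from Hilo (visiting each vertex's neighbors in the order listed); mark gray on enter, black on exit:
Hilo gray
  Napa gray
  Napa black
  Elko gray
    Elko→Napa: Napa black — skip
    Jade gray
      Fargo gray
      Fargo black
      Jade→Napa: Napa black — skip
    Jade black
    Mesa gray
      Mesa→Jade: Jade black — skip
      Mesa→Fargo: Fargo black — skip
    Mesa black
  Elko black
  Ashby gray
    Kent gray
      Galt gray
      Galt black
      Clio gray
        Clio→Fargo: Fargo black — skip
        Clio→Napa: Napa black — skip
      Clio black
      Kent→Napa: Napa black — skip
    Kent black
    Dover gray
      Dover→Napa: Napa black — skip
      Dover→Fargo: Fargo black — skip
      Ione gray
        Ione→Galt: Galt black — skip
        Ione→Mesa: Mesa black — skip
        Ione→Kent: Kent black — skip
        Ione→Hilo: Hilo is gray → back edge
First back edge: Ione → Hilo.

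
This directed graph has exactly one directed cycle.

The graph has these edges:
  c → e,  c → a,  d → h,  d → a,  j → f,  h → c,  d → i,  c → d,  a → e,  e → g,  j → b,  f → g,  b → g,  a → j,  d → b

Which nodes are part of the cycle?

c, d, h

DFS with gray/black marking from d:
d gray
  a gray
    e gray
      g gray
      g black
    e black
    j gray
      f gray
        f→g: g black — skip
      f black
      b gray
        b→g: g black — skip
      b black
    j black
  a black
  d→b: b black — skip
  h gray
    c gray
      c→e: e black — skip
      c→d: d is gray → back edge
Back edge closes the cycle d → h → c → d; its vertices are {c, d, h}.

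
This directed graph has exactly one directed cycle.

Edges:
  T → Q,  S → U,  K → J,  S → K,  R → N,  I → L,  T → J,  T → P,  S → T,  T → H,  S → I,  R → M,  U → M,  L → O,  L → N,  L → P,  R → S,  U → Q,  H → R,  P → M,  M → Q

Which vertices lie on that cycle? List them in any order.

H, R, S, T

DFS with gray/black marking from S:
S gray
  U gray
    M gray
      Q gray
      Q black
    M black
    U→Q: Q black — skip
  U black
  K gray
    J gray
    J black
  K black
  T gray
    H gray
      R gray
        R→S: S is gray → back edge
Back edge closes the cycle S → T → H → R → S; its vertices are {H, R, S, T}.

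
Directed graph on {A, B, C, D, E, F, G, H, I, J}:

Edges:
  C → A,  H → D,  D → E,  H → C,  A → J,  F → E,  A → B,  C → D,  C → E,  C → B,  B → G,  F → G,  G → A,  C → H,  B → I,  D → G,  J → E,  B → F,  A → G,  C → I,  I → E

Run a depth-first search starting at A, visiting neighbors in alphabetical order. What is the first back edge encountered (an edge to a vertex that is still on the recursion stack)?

G->A

DFS from A (visiting neighbors in alphabetical order); mark gray on enter, black on exit:
A gray
  B gray
    F gray
      E gray
      E black
      G gray
        G→A: A is gray → back edge
First back edge: G → A.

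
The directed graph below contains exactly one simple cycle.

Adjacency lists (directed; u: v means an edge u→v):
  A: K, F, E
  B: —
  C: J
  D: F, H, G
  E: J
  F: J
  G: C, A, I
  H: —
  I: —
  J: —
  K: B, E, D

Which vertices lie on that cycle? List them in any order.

A, D, G, K

DFS with gray/black marking from D:
D gray
  F gray
    J gray
    J black
  F black
  H gray
  H black
  G gray
    C gray
      C→J: J black — skip
    C black
    A gray
      K gray
        B gray
        B black
        E gray
          E→J: J black — skip
        E black
        K→D: D is gray → back edge
Back edge closes the cycle D → G → A → K → D; its vertices are {A, D, G, K}.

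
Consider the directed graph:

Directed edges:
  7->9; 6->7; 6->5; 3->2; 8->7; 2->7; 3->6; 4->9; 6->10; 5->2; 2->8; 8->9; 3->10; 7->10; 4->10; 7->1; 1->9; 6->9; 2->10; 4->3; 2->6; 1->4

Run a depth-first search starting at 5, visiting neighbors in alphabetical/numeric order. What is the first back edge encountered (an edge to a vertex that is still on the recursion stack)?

6→5

DFS from 5 (visiting neighbors in alphabetical/numeric order); mark gray on enter, black on exit:
5 gray
  2 gray
    6 gray
      6→5: 5 is gray → back edge
First back edge: 6 → 5.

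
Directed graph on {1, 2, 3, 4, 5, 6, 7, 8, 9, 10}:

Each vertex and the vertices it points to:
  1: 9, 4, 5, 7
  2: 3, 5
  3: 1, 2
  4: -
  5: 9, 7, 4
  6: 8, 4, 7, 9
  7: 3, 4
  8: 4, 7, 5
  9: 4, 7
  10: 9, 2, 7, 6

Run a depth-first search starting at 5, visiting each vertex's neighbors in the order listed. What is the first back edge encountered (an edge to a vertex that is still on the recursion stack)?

1->9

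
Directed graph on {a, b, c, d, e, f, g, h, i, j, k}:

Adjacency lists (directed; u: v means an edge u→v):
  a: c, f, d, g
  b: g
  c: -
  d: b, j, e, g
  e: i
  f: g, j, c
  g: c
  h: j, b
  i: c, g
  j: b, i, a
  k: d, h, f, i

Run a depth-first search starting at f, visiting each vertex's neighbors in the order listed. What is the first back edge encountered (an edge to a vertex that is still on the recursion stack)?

a->f

DFS from f (visiting each vertex's neighbors in the order listed); mark gray on enter, black on exit:
f gray
  g gray
    c gray
    c black
  g black
  j gray
    b gray
      b→g: g black — skip
    b black
    i gray
      i→c: c black — skip
      i→g: g black — skip
    i black
    a gray
      a→c: c black — skip
      a→f: f is gray → back edge
First back edge: a → f.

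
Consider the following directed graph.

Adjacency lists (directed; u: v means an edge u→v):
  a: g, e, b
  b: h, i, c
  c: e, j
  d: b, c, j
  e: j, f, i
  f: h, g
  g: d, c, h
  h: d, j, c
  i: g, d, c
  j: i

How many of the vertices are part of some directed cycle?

A vertex is on a directed cycle iff it belongs to a strongly connected component of size ≥ 2 (or has a self-loop).
The vertices on cycles are {b, c, d, e, f, g, h, i, j} — 9 in total.

9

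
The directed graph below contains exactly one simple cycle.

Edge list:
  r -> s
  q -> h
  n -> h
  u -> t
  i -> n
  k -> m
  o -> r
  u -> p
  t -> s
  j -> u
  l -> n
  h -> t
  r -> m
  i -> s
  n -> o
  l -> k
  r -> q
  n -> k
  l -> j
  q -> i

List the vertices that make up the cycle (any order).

i, n, o, q, r

DFS with gray/black marking from n:
n gray
  o gray
    r gray
      s gray
      s black
      q gray
        i gray
          i→n: n is gray → back edge
Back edge closes the cycle n → o → r → q → i → n; its vertices are {i, n, o, q, r}.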